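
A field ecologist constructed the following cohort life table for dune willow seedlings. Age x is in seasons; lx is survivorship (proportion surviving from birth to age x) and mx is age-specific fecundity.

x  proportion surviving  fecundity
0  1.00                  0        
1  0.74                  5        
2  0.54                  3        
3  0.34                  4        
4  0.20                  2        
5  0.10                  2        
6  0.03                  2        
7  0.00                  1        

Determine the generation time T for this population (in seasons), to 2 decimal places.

1.90

lx·mx: 0, 3.7, 1.62, 1.36, 0.4, 0.2, 0.06, 0 → R0 = 7.34
x·lx·mx: 0, 3.7, 3.24, 4.08, 1.6, 1, 0.36, 0 → Σ = 13.98
T = 13.98 / 7.34 = 1.904632… → 1.90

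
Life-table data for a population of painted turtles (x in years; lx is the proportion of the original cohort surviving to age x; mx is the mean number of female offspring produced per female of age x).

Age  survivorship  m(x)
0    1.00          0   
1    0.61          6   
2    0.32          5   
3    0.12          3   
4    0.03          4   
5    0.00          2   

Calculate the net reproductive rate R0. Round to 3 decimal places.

lx·mx by age: 0, 3.66, 1.6, 0.36, 0.12, 0
R0 = Σ lx·mx = 5.74 → 5.740

5.740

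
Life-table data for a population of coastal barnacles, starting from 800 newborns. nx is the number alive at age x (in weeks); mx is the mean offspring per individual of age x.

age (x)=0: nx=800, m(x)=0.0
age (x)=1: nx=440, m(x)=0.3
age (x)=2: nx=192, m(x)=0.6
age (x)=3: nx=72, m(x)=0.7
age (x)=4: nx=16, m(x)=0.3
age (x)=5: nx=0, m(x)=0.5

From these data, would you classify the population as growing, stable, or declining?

declining

lx = nx/n0 = nx/800: 1, 0.55, 0.24, 0.09, 0.02, 0
R0 = Σ lx·mx = 0 + 0.165 + 0.144 + 0.063 + 0.006 + 0 = 0.378
R0 < 1, so the population is declining.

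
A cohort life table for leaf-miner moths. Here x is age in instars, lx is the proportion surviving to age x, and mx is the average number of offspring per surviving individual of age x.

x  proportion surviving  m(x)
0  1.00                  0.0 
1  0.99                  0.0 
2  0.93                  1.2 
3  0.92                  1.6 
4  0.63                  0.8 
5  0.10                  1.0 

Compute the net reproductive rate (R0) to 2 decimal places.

3.19

lx·mx by age: 0, 0, 1.116, 1.472, 0.504, 0.1
R0 = Σ lx·mx = 3.192 → 3.19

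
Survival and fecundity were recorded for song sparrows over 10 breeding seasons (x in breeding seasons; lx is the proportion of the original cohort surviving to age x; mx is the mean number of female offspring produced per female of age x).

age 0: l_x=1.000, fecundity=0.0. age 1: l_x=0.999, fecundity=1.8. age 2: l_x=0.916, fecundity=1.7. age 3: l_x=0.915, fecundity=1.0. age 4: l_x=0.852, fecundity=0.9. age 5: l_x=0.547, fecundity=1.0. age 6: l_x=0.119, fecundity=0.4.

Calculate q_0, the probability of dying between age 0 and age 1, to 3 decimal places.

0.001

q_0 = (l_0 − l_1) / l_0 = (1 − 0.999) / 1
     = 0.001 / 1 = 0.001 → 0.001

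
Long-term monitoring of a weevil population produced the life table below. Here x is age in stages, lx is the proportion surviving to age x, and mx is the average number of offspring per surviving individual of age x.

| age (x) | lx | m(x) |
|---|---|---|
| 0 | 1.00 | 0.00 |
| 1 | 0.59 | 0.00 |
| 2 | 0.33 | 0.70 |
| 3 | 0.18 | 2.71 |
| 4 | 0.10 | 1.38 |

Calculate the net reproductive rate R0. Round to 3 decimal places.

0.857

lx·mx by age: 0, 0, 0.231, 0.4878, 0.138
R0 = Σ lx·mx = 0.8568 → 0.857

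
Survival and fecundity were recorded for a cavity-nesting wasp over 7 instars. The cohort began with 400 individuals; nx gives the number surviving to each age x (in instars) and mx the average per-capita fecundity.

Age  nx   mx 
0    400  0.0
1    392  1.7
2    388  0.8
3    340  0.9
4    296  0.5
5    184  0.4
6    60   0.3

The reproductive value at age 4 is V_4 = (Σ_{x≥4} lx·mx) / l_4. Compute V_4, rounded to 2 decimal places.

0.81

lx = nx/n0 = nx/400: 1, 0.98, 0.97, 0.85, 0.74, 0.46, 0.15
lx·mx for x ≥ 4: 0.37, 0.184, 0.045 → sum = 0.599
V_4 = 0.599 / l_4 = 0.599 / 0.74 = 0.809459… → 0.81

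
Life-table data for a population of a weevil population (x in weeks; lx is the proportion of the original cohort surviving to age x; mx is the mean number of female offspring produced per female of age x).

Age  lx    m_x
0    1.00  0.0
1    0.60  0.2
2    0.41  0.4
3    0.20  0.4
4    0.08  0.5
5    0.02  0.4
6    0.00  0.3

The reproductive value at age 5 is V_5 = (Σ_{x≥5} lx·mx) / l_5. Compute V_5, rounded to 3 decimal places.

0.400

lx·mx for x ≥ 5: 0.008, 0 → sum = 0.008
V_5 = 0.008 / l_5 = 0.008 / 0.02 = 0.4 → 0.400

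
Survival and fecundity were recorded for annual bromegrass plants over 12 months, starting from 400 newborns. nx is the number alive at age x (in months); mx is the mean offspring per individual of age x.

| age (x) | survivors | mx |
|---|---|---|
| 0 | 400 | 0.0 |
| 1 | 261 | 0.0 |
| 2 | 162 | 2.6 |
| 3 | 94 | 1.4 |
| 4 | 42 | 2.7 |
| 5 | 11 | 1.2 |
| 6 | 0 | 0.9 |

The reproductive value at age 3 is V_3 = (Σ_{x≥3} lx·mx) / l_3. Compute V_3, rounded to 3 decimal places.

lx = nx/n0 = nx/400: 1, 0.6525, 0.405, 0.235, 0.105, 0.0275, 0
lx·mx for x ≥ 3: 0.329, 0.2835, 0.033, 0 → sum = 0.6455
V_3 = 0.6455 / l_3 = 0.6455 / 0.235 = 2.746809… → 2.747

2.747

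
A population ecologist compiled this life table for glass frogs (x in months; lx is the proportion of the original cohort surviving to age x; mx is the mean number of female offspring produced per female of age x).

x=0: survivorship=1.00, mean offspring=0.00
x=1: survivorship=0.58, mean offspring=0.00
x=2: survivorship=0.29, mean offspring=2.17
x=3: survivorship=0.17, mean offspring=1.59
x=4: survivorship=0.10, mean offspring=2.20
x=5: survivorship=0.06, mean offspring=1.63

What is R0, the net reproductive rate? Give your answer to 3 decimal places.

1.217

lx·mx by age: 0, 0, 0.6293, 0.2703, 0.22, 0.0978
R0 = Σ lx·mx = 1.2174 → 1.217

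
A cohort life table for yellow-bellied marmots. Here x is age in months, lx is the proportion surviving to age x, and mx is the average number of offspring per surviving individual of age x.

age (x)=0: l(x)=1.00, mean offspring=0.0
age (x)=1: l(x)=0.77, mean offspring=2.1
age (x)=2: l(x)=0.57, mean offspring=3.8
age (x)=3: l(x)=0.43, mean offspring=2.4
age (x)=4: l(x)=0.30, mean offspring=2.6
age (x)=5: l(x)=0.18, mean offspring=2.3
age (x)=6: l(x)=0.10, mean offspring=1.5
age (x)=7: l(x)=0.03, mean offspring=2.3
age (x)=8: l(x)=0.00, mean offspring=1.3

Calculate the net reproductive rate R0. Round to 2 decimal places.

6.23

lx·mx by age: 0, 1.617, 2.166, 1.032, 0.78, 0.414, 0.15, 0.069, 0
R0 = Σ lx·mx = 6.228 → 6.23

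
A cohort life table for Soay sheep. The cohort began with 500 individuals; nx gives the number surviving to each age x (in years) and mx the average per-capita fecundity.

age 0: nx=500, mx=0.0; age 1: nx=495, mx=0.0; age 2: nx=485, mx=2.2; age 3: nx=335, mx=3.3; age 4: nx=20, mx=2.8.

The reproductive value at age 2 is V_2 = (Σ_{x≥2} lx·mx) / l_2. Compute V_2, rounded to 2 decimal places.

4.59

lx = nx/n0 = nx/500: 1, 0.99, 0.97, 0.67, 0.04
lx·mx for x ≥ 2: 2.134, 2.211, 0.112 → sum = 4.457
V_2 = 4.457 / l_2 = 4.457 / 0.97 = 4.594845… → 4.59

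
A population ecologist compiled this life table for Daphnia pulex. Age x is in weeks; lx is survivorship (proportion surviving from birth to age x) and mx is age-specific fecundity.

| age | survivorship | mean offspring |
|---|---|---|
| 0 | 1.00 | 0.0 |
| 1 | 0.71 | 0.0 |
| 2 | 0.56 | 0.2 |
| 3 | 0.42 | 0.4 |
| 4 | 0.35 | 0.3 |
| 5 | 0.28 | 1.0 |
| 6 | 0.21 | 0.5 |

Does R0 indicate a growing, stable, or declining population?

R0 = Σ lx·mx = 0 + 0 + 0.112 + 0.168 + 0.105 + 0.28 + 0.105 = 0.77
R0 < 1, so the population is declining.

declining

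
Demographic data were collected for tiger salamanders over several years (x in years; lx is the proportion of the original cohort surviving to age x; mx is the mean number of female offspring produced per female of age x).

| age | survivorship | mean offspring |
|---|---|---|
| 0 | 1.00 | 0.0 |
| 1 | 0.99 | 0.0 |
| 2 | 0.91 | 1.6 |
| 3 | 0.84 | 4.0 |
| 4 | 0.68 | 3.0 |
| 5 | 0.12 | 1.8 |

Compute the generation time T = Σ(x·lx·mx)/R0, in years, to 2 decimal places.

3.14

lx·mx: 0, 0, 1.456, 3.36, 2.04, 0.216 → R0 = 7.072
x·lx·mx: 0, 0, 2.912, 10.08, 8.16, 1.08 → Σ = 22.232
T = 22.232 / 7.072 = 3.143665… → 3.14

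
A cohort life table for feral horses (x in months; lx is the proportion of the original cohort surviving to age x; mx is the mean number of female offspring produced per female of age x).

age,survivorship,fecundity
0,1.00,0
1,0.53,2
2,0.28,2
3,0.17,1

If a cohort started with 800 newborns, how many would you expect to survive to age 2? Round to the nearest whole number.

224

Expected survivors = N0 · l_2 = 800 × 0.28 = 224 → 224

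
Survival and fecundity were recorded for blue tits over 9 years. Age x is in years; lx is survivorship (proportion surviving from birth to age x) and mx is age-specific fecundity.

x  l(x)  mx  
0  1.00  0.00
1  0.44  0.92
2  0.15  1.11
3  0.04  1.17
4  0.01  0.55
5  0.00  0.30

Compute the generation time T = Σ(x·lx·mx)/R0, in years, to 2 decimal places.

lx·mx: 0, 0.4048, 0.1665, 0.0468, 0.0055, 0 → R0 = 0.6236
x·lx·mx: 0, 0.4048, 0.333, 0.1404, 0.022, 0 → Σ = 0.9002
T = 0.9002 / 0.6236 = 1.443554… → 1.44

1.44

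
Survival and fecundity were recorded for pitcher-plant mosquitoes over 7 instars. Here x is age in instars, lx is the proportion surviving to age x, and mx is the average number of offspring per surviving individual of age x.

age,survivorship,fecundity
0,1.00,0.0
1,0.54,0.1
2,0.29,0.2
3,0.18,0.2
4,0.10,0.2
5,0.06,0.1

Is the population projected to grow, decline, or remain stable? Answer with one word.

R0 = Σ lx·mx = 0 + 0.054 + 0.058 + 0.036 + 0.02 + 0.006 = 0.174
R0 < 1, so the population is declining.

declining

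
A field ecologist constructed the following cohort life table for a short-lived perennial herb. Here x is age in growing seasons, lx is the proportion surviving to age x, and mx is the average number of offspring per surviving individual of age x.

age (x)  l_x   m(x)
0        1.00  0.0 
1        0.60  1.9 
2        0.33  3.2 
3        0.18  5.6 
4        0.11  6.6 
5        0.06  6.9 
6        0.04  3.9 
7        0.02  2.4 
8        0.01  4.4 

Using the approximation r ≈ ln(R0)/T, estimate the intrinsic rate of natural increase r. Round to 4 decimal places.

0.5437

R0 = Σ lx·mx = 0 + 1.14 + 1.056 + 1.008 + 0.726 + 0.414 + 0.156 + 0.048 + 0.044 = 4.592
Σ x·lx·mx = 12.874; T = 12.874/4.592 = 2.80357…
r ≈ ln(R0)/T = ln(4.592)/2.80357… = 0.543705… → 0.5437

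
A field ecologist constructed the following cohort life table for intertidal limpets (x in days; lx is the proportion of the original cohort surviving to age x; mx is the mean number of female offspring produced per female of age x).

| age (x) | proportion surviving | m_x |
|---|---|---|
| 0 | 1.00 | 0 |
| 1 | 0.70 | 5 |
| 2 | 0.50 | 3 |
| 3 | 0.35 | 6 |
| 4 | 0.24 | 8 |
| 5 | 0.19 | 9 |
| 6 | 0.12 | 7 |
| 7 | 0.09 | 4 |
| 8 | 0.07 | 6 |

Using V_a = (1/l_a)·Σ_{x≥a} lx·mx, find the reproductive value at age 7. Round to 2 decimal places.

lx·mx for x ≥ 7: 0.36, 0.42 → sum = 0.78
V_7 = 0.78 / l_7 = 0.78 / 0.09 = 8.666667… → 8.67

8.67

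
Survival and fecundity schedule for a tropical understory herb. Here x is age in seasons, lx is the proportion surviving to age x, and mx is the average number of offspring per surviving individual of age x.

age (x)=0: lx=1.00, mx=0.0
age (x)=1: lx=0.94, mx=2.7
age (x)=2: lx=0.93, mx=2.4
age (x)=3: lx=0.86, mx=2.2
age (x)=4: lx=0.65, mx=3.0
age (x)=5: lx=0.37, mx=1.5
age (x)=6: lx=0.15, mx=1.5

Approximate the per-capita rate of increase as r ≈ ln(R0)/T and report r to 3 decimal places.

0.855

R0 = Σ lx·mx = 0 + 2.538 + 2.232 + 1.892 + 1.95 + 0.555 + 0.225 = 9.392
Σ x·lx·mx = 24.603; T = 24.603/9.392 = 2.61957…
r ≈ ln(R0)/T = ln(9.392)/2.61957… = 0.85505… → 0.855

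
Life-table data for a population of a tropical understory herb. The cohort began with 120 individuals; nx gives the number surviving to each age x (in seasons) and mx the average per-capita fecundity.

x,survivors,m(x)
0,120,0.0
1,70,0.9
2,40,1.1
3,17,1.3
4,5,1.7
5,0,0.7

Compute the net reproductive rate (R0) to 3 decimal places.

lx = nx/n0 = nx/120: 1, 0.58333…, 0.33333…, 0.14167…, 0.04167…, 0
lx·mx by age: 0, 0.525…, 0.366667…, 0.184167…, 0.070833…, 0
R0 = Σ lx·mx = 1.146667… → 1.147

1.147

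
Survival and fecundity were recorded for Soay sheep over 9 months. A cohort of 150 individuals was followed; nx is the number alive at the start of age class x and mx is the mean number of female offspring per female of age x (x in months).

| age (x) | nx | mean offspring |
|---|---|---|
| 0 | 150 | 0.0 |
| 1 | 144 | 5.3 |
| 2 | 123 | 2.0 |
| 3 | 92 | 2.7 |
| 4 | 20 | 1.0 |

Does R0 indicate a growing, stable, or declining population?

lx = nx/n0 = nx/150: 1, 0.96, 0.82, 0.61333…, 0.13333…
R0 = Σ lx·mx = 0 + 5.088 + 1.64 + 1.656… + 0.133333… = 8.517333…
R0 > 1, so the population is growing.

growing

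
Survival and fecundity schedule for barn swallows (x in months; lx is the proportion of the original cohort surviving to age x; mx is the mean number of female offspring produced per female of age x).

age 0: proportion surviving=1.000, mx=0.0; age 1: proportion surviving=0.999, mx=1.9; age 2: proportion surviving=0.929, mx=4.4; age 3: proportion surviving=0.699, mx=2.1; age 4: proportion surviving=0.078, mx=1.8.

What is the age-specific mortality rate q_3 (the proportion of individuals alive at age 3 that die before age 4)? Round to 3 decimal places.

q_3 = (l_3 − l_4) / l_3 = (0.699 − 0.078) / 0.699
     = 0.621 / 0.699 = 0.888412… → 0.888

0.888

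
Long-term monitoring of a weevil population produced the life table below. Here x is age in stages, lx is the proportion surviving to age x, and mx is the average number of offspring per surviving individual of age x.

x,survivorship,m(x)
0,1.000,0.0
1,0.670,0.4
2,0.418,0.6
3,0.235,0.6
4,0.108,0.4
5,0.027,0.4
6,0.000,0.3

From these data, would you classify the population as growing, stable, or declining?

declining

R0 = Σ lx·mx = 0 + 0.268 + 0.2508 + 0.141 + 0.0432 + 0.0108 + 0 = 0.7138
R0 < 1, so the population is declining.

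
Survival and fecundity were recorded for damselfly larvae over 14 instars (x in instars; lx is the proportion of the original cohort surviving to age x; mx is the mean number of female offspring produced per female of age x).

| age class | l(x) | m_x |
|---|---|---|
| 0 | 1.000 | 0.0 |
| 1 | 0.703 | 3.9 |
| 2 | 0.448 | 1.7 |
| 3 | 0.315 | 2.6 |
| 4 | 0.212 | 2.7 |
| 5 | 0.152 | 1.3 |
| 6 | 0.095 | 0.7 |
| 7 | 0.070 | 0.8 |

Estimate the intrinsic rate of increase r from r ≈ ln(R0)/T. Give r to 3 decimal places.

R0 = Σ lx·mx = 0 + 2.7417 + 0.7616 + 0.819 + 0.5724 + 0.1976 + 0.0665 + 0.056 = 5.2148
Σ x·lx·mx = 10.7905; T = 10.7905/5.2148 = 2.06921…
r ≈ ln(R0)/T = ln(5.2148)/2.06921… = 0.79813… → 0.798

0.798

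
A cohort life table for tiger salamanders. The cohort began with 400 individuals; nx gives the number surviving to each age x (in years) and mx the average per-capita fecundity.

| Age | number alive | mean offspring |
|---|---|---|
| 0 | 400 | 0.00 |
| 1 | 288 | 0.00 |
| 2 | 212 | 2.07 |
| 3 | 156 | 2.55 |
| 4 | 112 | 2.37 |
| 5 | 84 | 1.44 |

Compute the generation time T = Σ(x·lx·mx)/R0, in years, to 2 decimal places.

lx = nx/n0 = nx/400: 1, 0.72, 0.53, 0.39, 0.28, 0.21
lx·mx: 0, 0, 1.0971, 0.9945, 0.6636, 0.3024 → R0 = 3.0576
x·lx·mx: 0, 0, 2.1942, 2.9835, 2.6544, 1.512 → Σ = 9.3441
T = 9.3441 / 3.0576 = 3.056024… → 3.06

3.06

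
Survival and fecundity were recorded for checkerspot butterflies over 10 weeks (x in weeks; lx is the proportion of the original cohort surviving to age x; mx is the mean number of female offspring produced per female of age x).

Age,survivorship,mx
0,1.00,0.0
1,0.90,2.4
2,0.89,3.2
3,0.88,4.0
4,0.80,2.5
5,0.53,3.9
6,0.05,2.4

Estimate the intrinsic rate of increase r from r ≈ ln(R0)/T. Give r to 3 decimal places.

R0 = Σ lx·mx = 0 + 2.16 + 2.848 + 3.52 + 2 + 2.067 + 0.12 = 12.715
Σ x·lx·mx = 37.471; T = 37.471/12.715 = 2.94699…
r ≈ ln(R0)/T = ln(12.715)/2.94699… = 0.86284… → 0.863

0.863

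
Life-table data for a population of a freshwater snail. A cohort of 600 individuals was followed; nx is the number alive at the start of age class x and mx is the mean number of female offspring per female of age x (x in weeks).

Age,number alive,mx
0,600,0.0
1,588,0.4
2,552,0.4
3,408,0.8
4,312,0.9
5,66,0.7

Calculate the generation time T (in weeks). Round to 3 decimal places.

lx = nx/n0 = nx/600: 1, 0.98, 0.92, 0.68, 0.52, 0.11
lx·mx: 0, 0.392, 0.368, 0.544, 0.468, 0.077 → R0 = 1.849
x·lx·mx: 0, 0.392, 0.736, 1.632, 1.872, 0.385 → Σ = 5.017
T = 5.017 / 1.849 = 2.713359… → 2.713

2.713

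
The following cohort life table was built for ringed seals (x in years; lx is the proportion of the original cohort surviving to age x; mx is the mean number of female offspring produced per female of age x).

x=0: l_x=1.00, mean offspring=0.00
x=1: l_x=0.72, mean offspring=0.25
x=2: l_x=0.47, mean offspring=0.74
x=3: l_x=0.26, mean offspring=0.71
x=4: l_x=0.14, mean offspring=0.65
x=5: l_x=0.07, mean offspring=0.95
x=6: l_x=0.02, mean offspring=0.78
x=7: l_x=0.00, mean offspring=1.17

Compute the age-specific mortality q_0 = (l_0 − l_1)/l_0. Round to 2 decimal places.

q_0 = (l_0 − l_1) / l_0 = (1 − 0.72) / 1
     = 0.28 / 1 = 0.28 → 0.28

0.28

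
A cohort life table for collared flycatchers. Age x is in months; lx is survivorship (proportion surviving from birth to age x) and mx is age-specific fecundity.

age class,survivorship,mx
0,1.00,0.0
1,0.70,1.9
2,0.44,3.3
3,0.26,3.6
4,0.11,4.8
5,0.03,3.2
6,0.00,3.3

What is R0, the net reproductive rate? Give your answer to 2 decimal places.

4.34

lx·mx by age: 0, 1.33, 1.452, 0.936, 0.528, 0.096, 0
R0 = Σ lx·mx = 4.342 → 4.34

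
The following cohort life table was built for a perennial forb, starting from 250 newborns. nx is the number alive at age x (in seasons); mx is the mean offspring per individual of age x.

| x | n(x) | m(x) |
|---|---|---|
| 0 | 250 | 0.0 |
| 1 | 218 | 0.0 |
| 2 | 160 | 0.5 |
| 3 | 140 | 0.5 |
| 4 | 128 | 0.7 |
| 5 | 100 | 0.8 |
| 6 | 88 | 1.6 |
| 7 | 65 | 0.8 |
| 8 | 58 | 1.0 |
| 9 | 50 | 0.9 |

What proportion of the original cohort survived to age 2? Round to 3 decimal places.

l_2 = n_2/n_0 = 160/250 = 0.64 → 0.640

0.640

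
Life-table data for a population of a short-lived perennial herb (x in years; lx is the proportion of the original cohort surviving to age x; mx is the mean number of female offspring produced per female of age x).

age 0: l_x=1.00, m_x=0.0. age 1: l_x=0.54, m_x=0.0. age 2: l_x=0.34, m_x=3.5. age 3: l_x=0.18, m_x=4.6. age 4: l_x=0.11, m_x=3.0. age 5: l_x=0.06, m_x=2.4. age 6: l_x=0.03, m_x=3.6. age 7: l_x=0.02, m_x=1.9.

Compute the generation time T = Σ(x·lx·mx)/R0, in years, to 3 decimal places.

lx·mx: 0, 0, 1.19, 0.828, 0.33, 0.144, 0.108, 0.038 → R0 = 2.638
x·lx·mx: 0, 0, 2.38, 2.484, 1.32, 0.72, 0.648, 0.266 → Σ = 7.818
T = 7.818 / 2.638 = 2.963609… → 2.964

2.964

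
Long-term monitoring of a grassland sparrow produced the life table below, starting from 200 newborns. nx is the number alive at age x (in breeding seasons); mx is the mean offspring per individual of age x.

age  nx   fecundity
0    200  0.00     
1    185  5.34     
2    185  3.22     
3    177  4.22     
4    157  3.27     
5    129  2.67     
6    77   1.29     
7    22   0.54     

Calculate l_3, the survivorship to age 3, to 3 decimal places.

0.885

l_3 = n_3/n_0 = 177/200 = 0.885 → 0.885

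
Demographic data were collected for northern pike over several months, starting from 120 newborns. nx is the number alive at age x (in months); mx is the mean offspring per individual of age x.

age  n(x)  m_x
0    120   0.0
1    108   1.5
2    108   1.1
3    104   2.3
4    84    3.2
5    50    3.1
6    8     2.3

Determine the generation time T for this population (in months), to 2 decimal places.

lx = nx/n0 = nx/120: 1, 0.9, 0.9, 0.86667…, 0.7, 0.41667…, 0.06667…
lx·mx: 0, 1.35, 0.99, 1.993333…, 2.24, 1.291667…, 0.153333… → R0 = 8.018333…
x·lx·mx: 0, 1.35, 1.98, 5.98…, 8.96, 6.458333…, 0.92… → Σ = 25.648333…
T = 25.648333… / 8.018333… = 3.198711… → 3.20

3.20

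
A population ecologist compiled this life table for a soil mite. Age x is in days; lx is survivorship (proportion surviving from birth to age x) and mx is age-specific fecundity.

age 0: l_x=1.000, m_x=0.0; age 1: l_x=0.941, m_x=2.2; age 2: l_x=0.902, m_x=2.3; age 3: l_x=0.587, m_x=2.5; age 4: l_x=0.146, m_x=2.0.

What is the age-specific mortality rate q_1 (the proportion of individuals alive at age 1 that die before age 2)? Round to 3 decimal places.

0.041

q_1 = (l_1 − l_2) / l_1 = (0.941 − 0.902) / 0.941
     = 0.039 / 0.941 = 0.041445… → 0.041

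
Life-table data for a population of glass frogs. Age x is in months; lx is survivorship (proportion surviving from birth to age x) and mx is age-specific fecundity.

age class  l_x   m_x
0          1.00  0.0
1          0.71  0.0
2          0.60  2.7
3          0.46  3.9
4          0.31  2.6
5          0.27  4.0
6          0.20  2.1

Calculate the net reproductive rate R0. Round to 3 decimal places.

lx·mx by age: 0, 0, 1.62, 1.794, 0.806, 1.08, 0.42
R0 = Σ lx·mx = 5.72 → 5.720

5.720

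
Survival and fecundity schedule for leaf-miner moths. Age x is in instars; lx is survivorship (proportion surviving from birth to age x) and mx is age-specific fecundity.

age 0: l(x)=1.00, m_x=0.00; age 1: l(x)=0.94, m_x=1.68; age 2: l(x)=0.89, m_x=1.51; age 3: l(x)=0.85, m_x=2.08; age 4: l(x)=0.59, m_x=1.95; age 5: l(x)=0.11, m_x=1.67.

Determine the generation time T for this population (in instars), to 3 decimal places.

lx·mx: 0, 1.5792, 1.3439, 1.768, 1.1505, 0.1837 → R0 = 6.0253
x·lx·mx: 0, 1.5792, 2.6878, 5.304, 4.602, 0.9185 → Σ = 15.0915
T = 15.0915 / 6.0253 = 2.504689… → 2.505

2.505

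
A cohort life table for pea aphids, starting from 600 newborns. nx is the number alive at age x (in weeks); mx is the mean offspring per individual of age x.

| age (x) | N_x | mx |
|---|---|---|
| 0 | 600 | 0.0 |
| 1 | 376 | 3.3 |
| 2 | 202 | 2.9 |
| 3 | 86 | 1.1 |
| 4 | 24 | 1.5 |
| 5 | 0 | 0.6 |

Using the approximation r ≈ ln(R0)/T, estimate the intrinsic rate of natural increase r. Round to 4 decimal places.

0.8148

lx = nx/n0 = nx/600: 1, 0.62667…, 0.33667…, 0.14333…, 0.04, 0
R0 = Σ lx·mx = 0 + 2.068… + 0.97633… + 0.15767… + 0.06 + 0 = 3.262…
Σ x·lx·mx = 4.733667…; T = 4.733667…/3.262… = 1.45115…
r ≈ ln(R0)/T = ln(3.262…)/1.45115… = 0.814758… → 0.8148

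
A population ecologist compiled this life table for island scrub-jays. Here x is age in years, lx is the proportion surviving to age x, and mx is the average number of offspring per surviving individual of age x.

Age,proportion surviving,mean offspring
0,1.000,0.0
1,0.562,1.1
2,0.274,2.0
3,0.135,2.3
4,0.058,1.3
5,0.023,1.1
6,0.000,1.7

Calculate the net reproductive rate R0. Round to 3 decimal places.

lx·mx by age: 0, 0.6182, 0.548, 0.3105, 0.0754, 0.0253, 0
R0 = Σ lx·mx = 1.5774 → 1.577

1.577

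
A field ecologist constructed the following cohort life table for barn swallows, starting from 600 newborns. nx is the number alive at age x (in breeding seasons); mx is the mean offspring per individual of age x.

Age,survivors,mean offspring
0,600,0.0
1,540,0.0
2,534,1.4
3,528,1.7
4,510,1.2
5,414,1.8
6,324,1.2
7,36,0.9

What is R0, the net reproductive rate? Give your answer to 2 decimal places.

lx = nx/n0 = nx/600: 1, 0.9, 0.89, 0.88, 0.85, 0.69, 0.54, 0.06
lx·mx by age: 0, 0, 1.246, 1.496, 1.02, 1.242, 0.648, 0.054
R0 = Σ lx·mx = 5.706 → 5.71

5.71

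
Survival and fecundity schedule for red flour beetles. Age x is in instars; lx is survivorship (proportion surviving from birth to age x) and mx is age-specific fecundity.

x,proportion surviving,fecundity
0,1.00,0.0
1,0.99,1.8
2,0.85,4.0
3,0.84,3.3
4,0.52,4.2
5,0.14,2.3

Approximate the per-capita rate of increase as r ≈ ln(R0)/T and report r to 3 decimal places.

0.901

R0 = Σ lx·mx = 0 + 1.782 + 3.4 + 2.772 + 2.184 + 0.322 = 10.46
Σ x·lx·mx = 27.244; T = 27.244/10.46 = 2.60459…
r ≈ ln(R0)/T = ln(10.46)/2.60459… = 0.90132… → 0.901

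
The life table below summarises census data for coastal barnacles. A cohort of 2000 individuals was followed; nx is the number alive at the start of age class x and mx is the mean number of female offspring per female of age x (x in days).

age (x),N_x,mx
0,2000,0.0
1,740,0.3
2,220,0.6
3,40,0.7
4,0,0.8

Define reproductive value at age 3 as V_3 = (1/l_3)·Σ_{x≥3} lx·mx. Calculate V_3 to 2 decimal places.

0.70

lx = nx/n0 = nx/2000: 1, 0.37, 0.11, 0.02, 0
lx·mx for x ≥ 3: 0.014, 0 → sum = 0.014
V_3 = 0.014 / l_3 = 0.014 / 0.02 = 0.7 → 0.70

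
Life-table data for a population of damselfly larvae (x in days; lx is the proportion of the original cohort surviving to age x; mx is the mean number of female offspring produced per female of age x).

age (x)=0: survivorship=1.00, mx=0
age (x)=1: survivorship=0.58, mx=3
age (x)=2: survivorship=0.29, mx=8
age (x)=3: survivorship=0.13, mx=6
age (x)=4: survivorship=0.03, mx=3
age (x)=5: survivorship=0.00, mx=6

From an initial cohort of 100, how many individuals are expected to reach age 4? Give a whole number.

Expected survivors = N0 · l_4 = 100 × 0.03 = 3 → 3

3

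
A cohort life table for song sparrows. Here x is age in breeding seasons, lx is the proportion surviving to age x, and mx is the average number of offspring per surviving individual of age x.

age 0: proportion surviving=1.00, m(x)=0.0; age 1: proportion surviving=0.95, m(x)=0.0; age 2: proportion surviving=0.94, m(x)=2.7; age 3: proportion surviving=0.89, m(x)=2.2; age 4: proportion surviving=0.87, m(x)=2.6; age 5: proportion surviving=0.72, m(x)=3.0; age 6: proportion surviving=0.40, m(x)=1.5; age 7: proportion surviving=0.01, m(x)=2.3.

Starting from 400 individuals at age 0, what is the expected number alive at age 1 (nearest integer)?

Expected survivors = N0 · l_1 = 400 × 0.95 = 380 → 380

380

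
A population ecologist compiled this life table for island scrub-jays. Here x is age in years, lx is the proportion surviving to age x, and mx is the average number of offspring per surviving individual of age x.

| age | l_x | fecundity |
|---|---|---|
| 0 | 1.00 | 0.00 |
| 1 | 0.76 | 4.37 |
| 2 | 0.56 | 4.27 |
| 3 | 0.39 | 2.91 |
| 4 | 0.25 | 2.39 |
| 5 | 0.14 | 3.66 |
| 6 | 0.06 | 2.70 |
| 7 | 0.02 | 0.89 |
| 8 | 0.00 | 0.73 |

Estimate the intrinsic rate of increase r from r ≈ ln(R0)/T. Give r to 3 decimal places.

R0 = Σ lx·mx = 0 + 3.3212 + 2.3912 + 1.1349 + 0.5975 + 0.5124 + 0.162 + 0.0178 + 0 = 8.137
Σ x·lx·mx = 17.5569; T = 17.5569/8.137 = 2.15766…
r ≈ ln(R0)/T = ln(8.137)/2.15766… = 0.97162… → 0.972

0.972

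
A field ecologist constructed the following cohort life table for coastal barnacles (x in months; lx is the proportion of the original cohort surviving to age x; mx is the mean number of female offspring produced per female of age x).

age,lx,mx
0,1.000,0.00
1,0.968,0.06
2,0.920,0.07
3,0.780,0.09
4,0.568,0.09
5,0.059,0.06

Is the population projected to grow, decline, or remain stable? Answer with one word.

declining

R0 = Σ lx·mx = 0 + 0.05808 + 0.0644 + 0.0702 + 0.05112 + 0.00354 = 0.24734
R0 < 1, so the population is declining.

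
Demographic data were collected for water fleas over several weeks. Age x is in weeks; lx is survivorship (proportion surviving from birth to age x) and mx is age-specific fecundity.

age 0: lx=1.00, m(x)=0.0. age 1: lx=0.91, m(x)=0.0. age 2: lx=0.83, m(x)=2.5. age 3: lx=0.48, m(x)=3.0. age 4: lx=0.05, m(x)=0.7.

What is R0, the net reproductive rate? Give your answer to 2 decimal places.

lx·mx by age: 0, 0, 2.075, 1.44, 0.035
R0 = Σ lx·mx = 3.55 → 3.55

3.55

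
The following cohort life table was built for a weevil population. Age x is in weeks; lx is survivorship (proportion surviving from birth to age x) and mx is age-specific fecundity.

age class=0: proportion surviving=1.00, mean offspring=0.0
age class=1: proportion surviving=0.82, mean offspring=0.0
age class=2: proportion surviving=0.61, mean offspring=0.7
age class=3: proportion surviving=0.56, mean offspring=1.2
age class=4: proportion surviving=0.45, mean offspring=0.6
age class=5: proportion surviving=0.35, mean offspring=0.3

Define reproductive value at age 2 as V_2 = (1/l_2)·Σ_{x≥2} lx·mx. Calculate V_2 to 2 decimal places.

2.42

lx·mx for x ≥ 2: 0.427, 0.672, 0.27, 0.105 → sum = 1.474
V_2 = 1.474 / l_2 = 1.474 / 0.61 = 2.416393… → 2.42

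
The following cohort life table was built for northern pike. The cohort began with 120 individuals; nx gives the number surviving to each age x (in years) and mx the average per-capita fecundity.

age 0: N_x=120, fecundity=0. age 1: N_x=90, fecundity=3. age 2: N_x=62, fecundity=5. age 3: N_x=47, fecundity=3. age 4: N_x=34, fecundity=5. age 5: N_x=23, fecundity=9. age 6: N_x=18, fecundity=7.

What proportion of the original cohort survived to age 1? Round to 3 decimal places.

l_1 = n_1/n_0 = 90/120 = 0.75 → 0.750

0.750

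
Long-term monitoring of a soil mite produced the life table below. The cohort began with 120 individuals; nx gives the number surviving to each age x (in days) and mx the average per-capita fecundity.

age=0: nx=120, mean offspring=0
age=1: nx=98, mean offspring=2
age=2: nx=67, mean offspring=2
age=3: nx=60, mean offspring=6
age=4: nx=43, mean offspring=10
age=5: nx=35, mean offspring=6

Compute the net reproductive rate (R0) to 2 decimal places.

11.08

lx = nx/n0 = nx/120: 1, 0.81667…, 0.55833…, 0.5, 0.35833…, 0.29167…
lx·mx by age: 0, 1.633333…, 1.116667…, 3, 3.583333…, 1.75…
R0 = Σ lx·mx = 11.083333… → 11.08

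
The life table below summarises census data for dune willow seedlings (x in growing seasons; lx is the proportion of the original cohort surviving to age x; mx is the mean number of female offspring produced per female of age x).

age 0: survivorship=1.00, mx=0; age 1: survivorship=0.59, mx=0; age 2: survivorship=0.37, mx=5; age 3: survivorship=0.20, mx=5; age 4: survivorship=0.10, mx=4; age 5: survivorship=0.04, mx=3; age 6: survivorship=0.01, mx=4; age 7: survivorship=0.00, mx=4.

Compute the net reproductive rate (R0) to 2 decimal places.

3.41

lx·mx by age: 0, 0, 1.85, 1, 0.4, 0.12, 0.04, 0
R0 = Σ lx·mx = 3.41 → 3.41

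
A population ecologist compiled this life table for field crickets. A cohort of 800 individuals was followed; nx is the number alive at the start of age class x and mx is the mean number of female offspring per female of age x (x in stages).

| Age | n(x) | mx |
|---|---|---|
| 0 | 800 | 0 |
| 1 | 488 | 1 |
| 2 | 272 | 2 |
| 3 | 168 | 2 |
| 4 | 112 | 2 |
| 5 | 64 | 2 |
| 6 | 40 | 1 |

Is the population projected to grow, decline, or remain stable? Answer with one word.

growing

lx = nx/n0 = nx/800: 1, 0.61, 0.34, 0.21, 0.14, 0.08, 0.05
R0 = Σ lx·mx = 0 + 0.61 + 0.68 + 0.42 + 0.28 + 0.16 + 0.05 = 2.2
R0 > 1, so the population is growing.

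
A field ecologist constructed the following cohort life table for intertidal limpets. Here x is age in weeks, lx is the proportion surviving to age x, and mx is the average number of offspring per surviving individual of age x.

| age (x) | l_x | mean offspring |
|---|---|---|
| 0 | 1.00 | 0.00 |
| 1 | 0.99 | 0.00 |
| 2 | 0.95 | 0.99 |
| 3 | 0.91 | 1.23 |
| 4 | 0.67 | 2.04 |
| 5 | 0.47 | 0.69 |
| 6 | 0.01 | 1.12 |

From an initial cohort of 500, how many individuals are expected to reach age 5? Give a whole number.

Expected survivors = N0 · l_5 = 500 × 0.47 = 235 → 235

235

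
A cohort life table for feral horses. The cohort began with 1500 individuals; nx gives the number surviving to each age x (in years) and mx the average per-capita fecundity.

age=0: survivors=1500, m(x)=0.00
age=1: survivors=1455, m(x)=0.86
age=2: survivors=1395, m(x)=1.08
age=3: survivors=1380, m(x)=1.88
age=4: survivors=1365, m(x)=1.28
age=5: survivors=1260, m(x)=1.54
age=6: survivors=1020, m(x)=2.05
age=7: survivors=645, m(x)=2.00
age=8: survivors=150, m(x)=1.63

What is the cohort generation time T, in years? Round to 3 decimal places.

4.127

lx = nx/n0 = nx/1500: 1, 0.97, 0.93, 0.92, 0.91, 0.84, 0.68, 0.43, 0.1
lx·mx: 0, 0.8342, 1.0044, 1.7296, 1.1648, 1.2936, 1.394, 0.86, 0.163 → R0 = 8.4436
x·lx·mx: 0, 0.8342, 2.0088, 5.1888, 4.6592, 6.468, 8.364, 6.02, 1.304 → Σ = 34.847
T = 34.847 / 8.4436 = 4.127031… → 4.127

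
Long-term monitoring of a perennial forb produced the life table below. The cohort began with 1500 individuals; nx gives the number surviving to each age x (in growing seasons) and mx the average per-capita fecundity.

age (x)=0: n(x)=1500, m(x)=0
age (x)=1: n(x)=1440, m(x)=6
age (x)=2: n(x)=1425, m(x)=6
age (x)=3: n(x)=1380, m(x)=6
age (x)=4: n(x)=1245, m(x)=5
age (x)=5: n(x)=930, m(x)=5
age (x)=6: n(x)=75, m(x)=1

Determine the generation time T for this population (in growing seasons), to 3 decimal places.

lx = nx/n0 = nx/1500: 1, 0.96, 0.95, 0.92, 0.83, 0.62, 0.05
lx·mx: 0, 5.76, 5.7, 5.52, 4.15, 3.1, 0.05 → R0 = 24.28
x·lx·mx: 0, 5.76, 11.4, 16.56, 16.6, 15.5, 0.3 → Σ = 66.12
T = 66.12 / 24.28 = 2.723229… → 2.723

2.723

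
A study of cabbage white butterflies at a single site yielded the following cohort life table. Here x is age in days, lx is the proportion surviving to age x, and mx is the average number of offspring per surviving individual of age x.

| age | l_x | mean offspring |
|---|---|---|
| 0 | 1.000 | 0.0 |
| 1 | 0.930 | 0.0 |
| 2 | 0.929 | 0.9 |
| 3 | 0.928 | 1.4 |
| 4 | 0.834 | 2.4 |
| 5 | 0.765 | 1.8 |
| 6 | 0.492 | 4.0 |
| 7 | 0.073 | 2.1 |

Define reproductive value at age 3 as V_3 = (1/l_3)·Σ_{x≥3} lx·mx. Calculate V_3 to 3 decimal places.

7.327

lx·mx for x ≥ 3: 1.2992, 2.0016, 1.377, 1.968, 0.1533 → sum = 6.7991
V_3 = 6.7991 / l_3 = 6.7991 / 0.928 = 7.326616… → 7.327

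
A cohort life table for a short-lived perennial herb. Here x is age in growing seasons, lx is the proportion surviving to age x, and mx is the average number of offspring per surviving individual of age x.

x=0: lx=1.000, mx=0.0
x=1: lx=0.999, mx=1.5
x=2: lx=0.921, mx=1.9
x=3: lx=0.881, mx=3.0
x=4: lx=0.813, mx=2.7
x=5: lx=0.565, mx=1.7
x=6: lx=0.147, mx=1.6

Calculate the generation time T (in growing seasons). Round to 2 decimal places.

lx·mx: 0, 1.4985, 1.7499, 2.643, 2.1951, 0.9605, 0.2352 → R0 = 9.2822
x·lx·mx: 0, 1.4985, 3.4998, 7.929, 8.7804, 4.8025, 1.4112 → Σ = 27.9214
T = 27.9214 / 9.2822 = 3.008058… → 3.01

3.01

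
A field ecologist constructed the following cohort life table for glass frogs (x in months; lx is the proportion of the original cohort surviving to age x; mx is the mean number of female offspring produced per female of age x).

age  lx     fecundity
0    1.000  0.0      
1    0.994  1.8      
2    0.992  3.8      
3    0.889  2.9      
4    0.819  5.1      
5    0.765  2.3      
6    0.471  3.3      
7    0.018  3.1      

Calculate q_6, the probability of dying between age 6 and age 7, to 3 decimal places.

0.962

q_6 = (l_6 − l_7) / l_6 = (0.471 − 0.018) / 0.471
     = 0.453 / 0.471 = 0.961783… → 0.962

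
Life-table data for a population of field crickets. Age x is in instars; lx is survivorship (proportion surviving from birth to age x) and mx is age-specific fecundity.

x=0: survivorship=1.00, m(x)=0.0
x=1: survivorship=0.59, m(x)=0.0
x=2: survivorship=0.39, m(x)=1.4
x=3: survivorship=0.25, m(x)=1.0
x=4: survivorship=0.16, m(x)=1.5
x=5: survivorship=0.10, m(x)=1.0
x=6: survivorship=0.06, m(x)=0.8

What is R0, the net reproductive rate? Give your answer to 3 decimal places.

1.184

lx·mx by age: 0, 0, 0.546, 0.25, 0.24, 0.1, 0.048
R0 = Σ lx·mx = 1.184 → 1.184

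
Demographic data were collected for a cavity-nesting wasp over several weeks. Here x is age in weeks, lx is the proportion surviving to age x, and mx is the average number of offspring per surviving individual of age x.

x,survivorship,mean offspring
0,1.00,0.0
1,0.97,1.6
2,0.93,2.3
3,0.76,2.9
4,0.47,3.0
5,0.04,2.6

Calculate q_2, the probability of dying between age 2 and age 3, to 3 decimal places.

0.183

q_2 = (l_2 − l_3) / l_2 = (0.93 − 0.76) / 0.93
     = 0.17 / 0.93 = 0.182796… → 0.183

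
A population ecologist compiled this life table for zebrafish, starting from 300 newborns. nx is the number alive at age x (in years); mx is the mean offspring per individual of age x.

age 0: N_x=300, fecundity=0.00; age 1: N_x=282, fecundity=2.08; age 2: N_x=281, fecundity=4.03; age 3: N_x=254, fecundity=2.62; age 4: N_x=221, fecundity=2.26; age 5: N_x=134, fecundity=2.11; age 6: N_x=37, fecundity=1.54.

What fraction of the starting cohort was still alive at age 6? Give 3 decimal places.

0.123

l_6 = n_6/n_0 = 37/300 = 0.123333… → 0.123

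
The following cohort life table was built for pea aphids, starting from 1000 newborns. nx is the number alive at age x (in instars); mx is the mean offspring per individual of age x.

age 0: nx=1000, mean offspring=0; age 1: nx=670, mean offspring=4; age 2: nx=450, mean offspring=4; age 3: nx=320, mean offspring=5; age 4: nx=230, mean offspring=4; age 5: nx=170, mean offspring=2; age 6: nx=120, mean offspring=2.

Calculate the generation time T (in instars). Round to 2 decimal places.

lx = nx/n0 = nx/1000: 1, 0.67, 0.45, 0.32, 0.23, 0.17, 0.12
lx·mx: 0, 2.68, 1.8, 1.6, 0.92, 0.34, 0.24 → R0 = 7.58
x·lx·mx: 0, 2.68, 3.6, 4.8, 3.68, 1.7, 1.44 → Σ = 17.9
T = 17.9 / 7.58 = 2.361478… → 2.36

2.36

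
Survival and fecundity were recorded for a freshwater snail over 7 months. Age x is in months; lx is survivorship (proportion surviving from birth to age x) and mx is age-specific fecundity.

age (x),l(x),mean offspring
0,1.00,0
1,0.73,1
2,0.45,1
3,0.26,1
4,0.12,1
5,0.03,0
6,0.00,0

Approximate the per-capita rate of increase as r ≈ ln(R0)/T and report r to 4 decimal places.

R0 = Σ lx·mx = 0 + 0.73 + 0.45 + 0.26 + 0.12 + 0 + 0 = 1.56
Σ x·lx·mx = 2.89; T = 2.89/1.56 = 1.85256…
r ≈ ln(R0)/T = ln(1.56)/1.85256… = 0.240038… → 0.2400

0.2400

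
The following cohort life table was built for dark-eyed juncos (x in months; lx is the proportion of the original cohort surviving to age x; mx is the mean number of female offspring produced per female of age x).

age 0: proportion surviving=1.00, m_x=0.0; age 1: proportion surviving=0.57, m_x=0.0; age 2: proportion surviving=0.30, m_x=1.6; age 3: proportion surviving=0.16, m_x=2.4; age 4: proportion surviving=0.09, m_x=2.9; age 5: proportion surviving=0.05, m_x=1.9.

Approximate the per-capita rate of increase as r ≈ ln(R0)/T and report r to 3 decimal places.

R0 = Σ lx·mx = 0 + 0 + 0.48 + 0.384 + 0.261 + 0.095 = 1.22
Σ x·lx·mx = 3.631; T = 3.631/1.22 = 2.97623…
r ≈ ln(R0)/T = ln(1.22)/2.97623… = 0.06681… → 0.067

0.067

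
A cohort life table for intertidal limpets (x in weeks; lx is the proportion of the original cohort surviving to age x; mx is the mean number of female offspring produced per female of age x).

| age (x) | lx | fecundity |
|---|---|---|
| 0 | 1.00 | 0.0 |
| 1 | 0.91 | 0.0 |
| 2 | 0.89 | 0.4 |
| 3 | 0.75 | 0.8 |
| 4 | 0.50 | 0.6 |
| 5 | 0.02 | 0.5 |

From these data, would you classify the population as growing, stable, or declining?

R0 = Σ lx·mx = 0 + 0 + 0.356 + 0.6 + 0.3 + 0.01 = 1.266
R0 > 1, so the population is growing.

growing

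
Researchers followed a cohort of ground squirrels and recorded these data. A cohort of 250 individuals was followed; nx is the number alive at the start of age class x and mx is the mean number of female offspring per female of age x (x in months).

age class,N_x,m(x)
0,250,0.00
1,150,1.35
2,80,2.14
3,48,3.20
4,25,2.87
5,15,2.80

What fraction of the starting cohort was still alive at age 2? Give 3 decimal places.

l_2 = n_2/n_0 = 80/250 = 0.32 → 0.320

0.320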